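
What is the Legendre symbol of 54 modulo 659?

(54|659)
  = -(27|659)    [659 ≡ 3 mod 8 ⇒ (2|659) = -1]
  = (659|27)    [QR: both ≡ 3 mod 4, sign flips]
  = (11|27)    [659 ≡ 11 mod 27]
  = -(27|11)    [QR: both ≡ 3 mod 4, sign flips]
  = -(5|11)    [27 ≡ 5 mod 11]
  = -(11|5)    [QR: 5 ≡ 1 mod 4, sign kept]
  = -(1|5)    [11 ≡ 1 mod 5]
  = -1    [(1|5) = 1]

-1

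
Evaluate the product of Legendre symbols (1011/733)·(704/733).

By multiplicativity, (1011·704/733) = (1011/733)·(704/733).
First factor (1011/733):
(1011/733)
  = (278/733)    [1011 ≡ 278 mod 733]
  = -(139/733)    [733 ≡ 5 mod 8 ⇒ (2/733) = -1]
  = -(733/139)    [QR: 733 ≡ 1 mod 4, sign kept]
  = -(38/139)    [733 ≡ 38 mod 139]
  = (19/139)    [139 ≡ 3 mod 8 ⇒ (2/139) = -1]
  = -(139/19)    [QR: both ≡ 3 mod 4, sign flips]
  = -(6/19)    [139 ≡ 6 mod 19]
  = (3/19)    [19 ≡ 3 mod 8 ⇒ (2/19) = -1]
  = -(19/3)    [QR: both ≡ 3 mod 4, sign flips]
  = -(1/3)    [19 ≡ 1 mod 3]
  = -1    [(1/3) = 1]
Second factor (704/733):
(704/733)
  = (11/733)    [733 ≡ 5 mod 8 ⇒ (2/733)^6 = +1]
  = (733/11)    [QR: 733 ≡ 1 mod 4, sign kept]
  = (7/11)    [733 ≡ 7 mod 11]
  = -(11/7)    [QR: both ≡ 3 mod 4, sign flips]
  = -(4/7)    [11 ≡ 4 mod 7]
  = -(1/7)    [7 ≡ 7 mod 8 ⇒ (2/7)^2 = +1]
  = -1    [(1/7) = 1]
Product: (-1)·(-1) = 1.

1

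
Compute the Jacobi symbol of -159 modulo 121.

1

Reduce the numerator: -159 ≡ 83 (mod 121), so (-159/121) = (83/121).
121 ≡ 1 (mod 4), so quadratic reciprocity gives (83/121) = (121/83). Reduce: 121 ≡ 38 (mod 83). Now have (38/83).
Factor out 2: 38 = 2·19. Since 83 ≡ 3 (mod 8), (2/83) = -1. Now have -(19/83).
Both 19 ≡ 3 and 83 ≡ 3 (mod 4), so reciprocity gives (19/83) = -(83/19). Reduce: 83 ≡ 7 (mod 19). Now have (7/19).
Both 7 ≡ 3 and 19 ≡ 3 (mod 4), so reciprocity gives (7/19) = -(19/7). Reduce: 19 ≡ 5 (mod 7). Now have -(5/7).
5 ≡ 1 (mod 4), so quadratic reciprocity gives (5/7) = (7/5). Reduce: 7 ≡ 2 (mod 5). Now have -(2/5).
Factor out 2: 2 = 2. Since 5 ≡ 5 (mod 8), (2/5) = -1. Now have (1/5).
(1/5) = 1. Collecting the sign factors: 1.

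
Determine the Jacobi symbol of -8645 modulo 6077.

Reduce the numerator: -8645 ≡ 3509 (mod 6077), so (-8645 / 6077) = (3509 / 6077).
3509 ≡ 1 (mod 4), so quadratic reciprocity gives (3509 / 6077) = (6077 / 3509). Reduce: 6077 ≡ 2568 (mod 3509). Now have (2568 / 3509).
Factor out 2: 2568 = 2^3·321. Since 3509 ≡ 5 (mod 8), (2 / 3509) = -1, and (2 / 3509)^3 = -1. Now have -(321 / 3509).
321 ≡ 1 (mod 4), so quadratic reciprocity gives (321 / 3509) = (3509 / 321). Reduce: 3509 ≡ 299 (mod 321). Now have -(299 / 321).
321 ≡ 1 (mod 4), so quadratic reciprocity gives (299 / 321) = (321 / 299). Reduce: 321 ≡ 22 (mod 299). Now have -(22 / 299).
Factor out 2: 22 = 2·11. Since 299 ≡ 3 (mod 8), (2 / 299) = -1. Now have (11 / 299).
Both 11 ≡ 3 and 299 ≡ 3 (mod 4), so reciprocity gives (11 / 299) = -(299 / 11). Reduce: 299 ≡ 2 (mod 11). Now have -(2 / 11).
Factor out 2: 2 = 2. Since 11 ≡ 3 (mod 8), (2 / 11) = -1. Now have (1 / 11).
(1 / 11) = 1. Collecting the sign factors: 1.

1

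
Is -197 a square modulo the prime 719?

yes

Reduce the numerator: -197 ≡ 522 (mod 719), so (-197/719) = (522/719).
Factor out 2: 522 = 2·261. Since 719 ≡ 7 (mod 8), (2/719) = +1. Now have (261/719).
261 ≡ 1 (mod 4), so quadratic reciprocity gives (261/719) = (719/261). Reduce: 719 ≡ 197 (mod 261). Now have (197/261).
197 ≡ 1 (mod 4), so quadratic reciprocity gives (197/261) = (261/197). Reduce: 261 ≡ 64 (mod 197). Now have (64/197).
Factor out 2: 64 = 2^6. Since 197 ≡ 5 (mod 8), (2/197) = -1, and (2/197)^6 = +1. Now have (1/197).
(1/197) = 1. Collecting the sign factors: 1.
The Legendre symbol is 1, so x^2 ≡ -197 (mod 719) has solution.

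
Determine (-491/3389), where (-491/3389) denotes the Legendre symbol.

-1

Reduce the numerator: -491 ≡ 2898 (mod 3389), so (-491/3389) = (2898/3389).
Factor out 2: 2898 = 2·1449. Since 3389 ≡ 5 (mod 8), (2/3389) = -1. Now have -(1449/3389).
1449 ≡ 1 (mod 4), so quadratic reciprocity gives (1449/3389) = (3389/1449). Reduce: 3389 ≡ 491 (mod 1449). Now have -(491/1449).
1449 ≡ 1 (mod 4), so quadratic reciprocity gives (491/1449) = (1449/491). Reduce: 1449 ≡ 467 (mod 491). Now have -(467/491).
Both 467 ≡ 3 and 491 ≡ 3 (mod 4), so reciprocity gives (467/491) = -(491/467). Reduce: 491 ≡ 24 (mod 467). Now have (24/467).
Factor out 2: 24 = 2^3·3. Since 467 ≡ 3 (mod 8), (2/467) = -1, and (2/467)^3 = -1. Now have -(3/467).
Both 3 ≡ 3 and 467 ≡ 3 (mod 4), so reciprocity gives (3/467) = -(467/3). Reduce: 467 ≡ 2 (mod 3). Now have (2/3).
Factor out 2: 2 = 2. Since 3 ≡ 3 (mod 8), (2/3) = -1. Now have -(1/3).
(1/3) = 1. Collecting the sign factors: -1.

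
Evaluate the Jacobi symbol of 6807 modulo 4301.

1

(6807|4301)
  = (2506|4301)    [6807 ≡ 2506 mod 4301]
  = -(1253|4301)    [4301 ≡ 5 mod 8 ⇒ (2|4301) = -1]
  = -(4301|1253)    [QR: 1253 ≡ 1 mod 4, sign kept]
  = -(542|1253)    [4301 ≡ 542 mod 1253]
  = (271|1253)    [1253 ≡ 5 mod 8 ⇒ (2|1253) = -1]
  = (1253|271)    [QR: 1253 ≡ 1 mod 4, sign kept]
  = (169|271)    [1253 ≡ 169 mod 271]
  = (271|169)    [QR: 169 ≡ 1 mod 4, sign kept]
  = (102|169)    [271 ≡ 102 mod 169]
  = (51|169)    [169 ≡ 1 mod 8 ⇒ (2|169) = +1]
  = (169|51)    [QR: 169 ≡ 1 mod 4, sign kept]
  = (16|51)    [169 ≡ 16 mod 51]
  = (1|51)    [51 ≡ 3 mod 8 ⇒ (2|51)^4 = +1]
  = 1    [(1|51) = 1]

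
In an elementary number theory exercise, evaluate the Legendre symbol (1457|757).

1

Reduce the numerator: 1457 ≡ 700 (mod 757), so (1457|757) = (700|757).
Factor out 2: 700 = 2^2·175. Since 757 ≡ 5 (mod 8), (2|757) = -1, and (2|757)^2 = +1. Now have (175|757).
757 ≡ 1 (mod 4), so quadratic reciprocity gives (175|757) = (757|175). Reduce: 757 ≡ 57 (mod 175). Now have (57|175).
57 ≡ 1 (mod 4), so quadratic reciprocity gives (57|175) = (175|57). Reduce: 175 ≡ 4 (mod 57). Now have (4|57).
Factor out 2: 4 = 2^2. Since 57 ≡ 1 (mod 8), (2|57) = +1, and (2|57)^2 = +1. Now have (1|57).
(1|57) = 1. Collecting the sign factors: 1.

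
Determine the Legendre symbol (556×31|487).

By multiplicativity, (556·31|487) = (556|487)·(31|487).
First factor (556|487):
(556|487)
  = (69|487)    [556 ≡ 69 mod 487]
  = (487|69)    [QR: 69 ≡ 1 mod 4, sign kept]
  = (4|69)    [487 ≡ 4 mod 69]
  = (1|69)    [69 ≡ 5 mod 8 ⇒ (2|69)^2 = +1]
  = 1    [(1|69) = 1]
Second factor (31|487):
(31|487)
  = -(487|31)    [QR: both ≡ 3 mod 4, sign flips]
  = -(22|31)    [487 ≡ 22 mod 31]
  = -(11|31)    [31 ≡ 7 mod 8 ⇒ (2|31) = +1]
  = (31|11)    [QR: both ≡ 3 mod 4, sign flips]
  = (9|11)    [31 ≡ 9 mod 11]
  = (11|9)    [QR: 9 ≡ 1 mod 4, sign kept]
  = (2|9)    [11 ≡ 2 mod 9]
  = (1|9)    [9 ≡ 1 mod 8 ⇒ (2|9) = +1]
  = 1    [(1|9) = 1]
Product: (1)·(1) = 1.

1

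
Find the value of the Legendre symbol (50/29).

(50/29)
  = (21/29)    [50 ≡ 21 mod 29]
  = (29/21)    [QR: 21 ≡ 1 mod 4, sign kept]
  = (8/21)    [29 ≡ 8 mod 21]
  = -(1/21)    [21 ≡ 5 mod 8 ⇒ (2/21)^3 = -1]
  = -1    [(1/21) = 1]

-1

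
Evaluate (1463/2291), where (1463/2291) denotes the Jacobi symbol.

Both 1463 ≡ 3 and 2291 ≡ 3 (mod 4), so reciprocity gives (1463/2291) = -(2291/1463). Reduce: 2291 ≡ 828 (mod 1463). Now have -(828/1463).
Factor out 2: 828 = 2^2·207. Since 1463 ≡ 7 (mod 8), (2/1463) = +1, and (2/1463)^2 = +1. Now have -(207/1463).
Both 207 ≡ 3 and 1463 ≡ 3 (mod 4), so reciprocity gives (207/1463) = -(1463/207). Reduce: 1463 ≡ 14 (mod 207). Now have (14/207).
Factor out 2: 14 = 2·7. Since 207 ≡ 7 (mod 8), (2/207) = +1. Now have (7/207).
Both 7 ≡ 3 and 207 ≡ 3 (mod 4), so reciprocity gives (7/207) = -(207/7). Reduce: 207 ≡ 4 (mod 7). Now have -(4/7).
Factor out 2: 4 = 2^2. Since 7 ≡ 7 (mod 8), (2/7) = +1, and (2/7)^2 = +1. Now have -(1/7).
(1/7) = 1. Collecting the sign factors: -1.

-1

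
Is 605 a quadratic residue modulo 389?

yes

Reduce the numerator: 605 ≡ 216 (mod 389), so (605/389) = (216/389).
Factor out 2: 216 = 2^3·27. Since 389 ≡ 5 (mod 8), (2/389) = -1, and (2/389)^3 = -1. Now have -(27/389).
389 ≡ 1 (mod 4), so quadratic reciprocity gives (27/389) = (389/27). Reduce: 389 ≡ 11 (mod 27). Now have -(11/27).
Both 11 ≡ 3 and 27 ≡ 3 (mod 4), so reciprocity gives (11/27) = -(27/11). Reduce: 27 ≡ 5 (mod 11). Now have (5/11).
5 ≡ 1 (mod 4), so quadratic reciprocity gives (5/11) = (11/5). Reduce: 11 ≡ 1 (mod 5). Now have (1/5).
(1/5) = 1. Collecting the sign factors: 1.
The Legendre symbol is 1, so x^2 ≡ 605 (mod 389) has solution.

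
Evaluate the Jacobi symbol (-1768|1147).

1

(-1768|1147)
  = -(1768|1147)    [1147 ≡ 3 mod 4 ⇒ (-1|1147) = -1]
  = -(621|1147)    [1768 ≡ 621 mod 1147]
  = -(1147|621)    [QR: 621 ≡ 1 mod 4, sign kept]
  = -(526|621)    [1147 ≡ 526 mod 621]
  = (263|621)    [621 ≡ 5 mod 8 ⇒ (2|621) = -1]
  = (621|263)    [QR: 621 ≡ 1 mod 4, sign kept]
  = (95|263)    [621 ≡ 95 mod 263]
  = -(263|95)    [QR: both ≡ 3 mod 4, sign flips]
  = -(73|95)    [263 ≡ 73 mod 95]
  = -(95|73)    [QR: 73 ≡ 1 mod 4, sign kept]
  = -(22|73)    [95 ≡ 22 mod 73]
  = -(11|73)    [73 ≡ 1 mod 8 ⇒ (2|73) = +1]
  = -(73|11)    [QR: 73 ≡ 1 mod 4, sign kept]
  = -(7|11)    [73 ≡ 7 mod 11]
  = (11|7)    [QR: both ≡ 3 mod 4, sign flips]
  = (4|7)    [11 ≡ 4 mod 7]
  = (1|7)    [7 ≡ 7 mod 8 ⇒ (2|7)^2 = +1]
  = 1    [(1|7) = 1]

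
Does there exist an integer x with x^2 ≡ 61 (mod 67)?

(61/67)
  = (67/61)    [QR: 61 ≡ 1 mod 4, sign kept]
  = (6/61)    [67 ≡ 6 mod 61]
  = -(3/61)    [61 ≡ 5 mod 8 ⇒ (2/61) = -1]
  = -(61/3)    [QR: 61 ≡ 1 mod 4, sign kept]
  = -(1/3)    [61 ≡ 1 mod 3]
  = -1    [(1/3) = 1]
(61/67) = -1, and 67 is prime, so 61 is not a quadratic residue mod 67.

no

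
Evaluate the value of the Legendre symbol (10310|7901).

Reduce the numerator: 10310 ≡ 2409 (mod 7901), so (10310|7901) = (2409|7901).
2409 ≡ 1 (mod 4), so quadratic reciprocity gives (2409|7901) = (7901|2409). Reduce: 7901 ≡ 674 (mod 2409). Now have (674|2409).
Factor out 2: 674 = 2·337. Since 2409 ≡ 1 (mod 8), (2|2409) = +1. Now have (337|2409).
337 ≡ 1 (mod 4), so quadratic reciprocity gives (337|2409) = (2409|337). Reduce: 2409 ≡ 50 (mod 337). Now have (50|337).
Factor out 2: 50 = 2·25. Since 337 ≡ 1 (mod 8), (2|337) = +1. Now have (25|337).
25 ≡ 1 (mod 4), so quadratic reciprocity gives (25|337) = (337|25). Reduce: 337 ≡ 12 (mod 25). Now have (12|25).
Factor out 2: 12 = 2^2·3. Since 25 ≡ 1 (mod 8), (2|25) = +1, and (2|25)^2 = +1. Now have (3|25).
25 ≡ 1 (mod 4), so quadratic reciprocity gives (3|25) = (25|3). Reduce: 25 ≡ 1 (mod 3). Now have (1|3).
(1|3) = 1. Collecting the sign factors: 1.

1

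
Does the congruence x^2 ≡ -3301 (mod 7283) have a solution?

yes

Pull out -1: (-3301/7283) = (-1/7283)·(3301/7283). Since 7283 ≡ 3 (mod 4), (-1/7283) = -1. Now have -(3301/7283).
3301 ≡ 1 (mod 4), so quadratic reciprocity gives (3301/7283) = (7283/3301). Reduce: 7283 ≡ 681 (mod 3301). Now have -(681/3301).
681 ≡ 1 (mod 4), so quadratic reciprocity gives (681/3301) = (3301/681). Reduce: 3301 ≡ 577 (mod 681). Now have -(577/681).
577 ≡ 1 (mod 4), so quadratic reciprocity gives (577/681) = (681/577). Reduce: 681 ≡ 104 (mod 577). Now have -(104/577).
Factor out 2: 104 = 2^3·13. Since 577 ≡ 1 (mod 8), (2/577) = +1, and (2/577)^3 = +1. Now have -(13/577).
13 ≡ 1 (mod 4), so quadratic reciprocity gives (13/577) = (577/13). Reduce: 577 ≡ 5 (mod 13). Now have -(5/13).
5 ≡ 1 (mod 4), so quadratic reciprocity gives (5/13) = (13/5). Reduce: 13 ≡ 3 (mod 5). Now have -(3/5).
5 ≡ 1 (mod 4), so quadratic reciprocity gives (3/5) = (5/3). Reduce: 5 ≡ 2 (mod 3). Now have -(2/3).
Factor out 2: 2 = 2. Since 3 ≡ 3 (mod 8), (2/3) = -1. Now have (1/3).
(1/3) = 1. Collecting the sign factors: 1.
(-3301/7283) = 1, and 7283 is prime, so -3301 is a quadratic residue mod 7283.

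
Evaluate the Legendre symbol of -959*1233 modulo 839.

-1

By multiplicativity, (-959·1233/839) = (-959/839)·(1233/839).
First factor (-959/839):
(-959/839)
  = (719/839)    [-959 ≡ 719 mod 839]
  = -(839/719)    [QR: both ≡ 3 mod 4, sign flips]
  = -(120/719)    [839 ≡ 120 mod 719]
  = -(15/719)    [719 ≡ 7 mod 8 ⇒ (2/719)^3 = +1]
  = (719/15)    [QR: both ≡ 3 mod 4, sign flips]
  = (14/15)    [719 ≡ 14 mod 15]
  = (7/15)    [15 ≡ 7 mod 8 ⇒ (2/15) = +1]
  = -(15/7)    [QR: both ≡ 3 mod 4, sign flips]
  = -(1/7)    [15 ≡ 1 mod 7]
  = -1    [(1/7) = 1]
Second factor (1233/839):
(1233/839)
  = (394/839)    [1233 ≡ 394 mod 839]
  = (197/839)    [839 ≡ 7 mod 8 ⇒ (2/839) = +1]
  = (839/197)    [QR: 197 ≡ 1 mod 4, sign kept]
  = (51/197)    [839 ≡ 51 mod 197]
  = (197/51)    [QR: 197 ≡ 1 mod 4, sign kept]
  = (44/51)    [197 ≡ 44 mod 51]
  = (11/51)    [51 ≡ 3 mod 8 ⇒ (2/51)^2 = +1]
  = -(51/11)    [QR: both ≡ 3 mod 4, sign flips]
  = -(7/11)    [51 ≡ 7 mod 11]
  = (11/7)    [QR: both ≡ 3 mod 4, sign flips]
  = (4/7)    [11 ≡ 4 mod 7]
  = (1/7)    [7 ≡ 7 mod 8 ⇒ (2/7)^2 = +1]
  = 1    [(1/7) = 1]
Product: (-1)·(1) = -1.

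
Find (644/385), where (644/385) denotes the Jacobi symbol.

(644/385)
  = (259/385)    [644 ≡ 259 mod 385]
  = (385/259)    [QR: 385 ≡ 1 mod 4, sign kept]
  = (126/259)    [385 ≡ 126 mod 259]
  = -(63/259)    [259 ≡ 3 mod 8 ⇒ (2/259) = -1]
  = (259/63)    [QR: both ≡ 3 mod 4, sign flips]
  = (7/63)    [259 ≡ 7 mod 63]
  = -(63/7)    [QR: both ≡ 3 mod 4, sign flips]
  = -(0/7)    [63 ≡ 0 mod 7]
  = 0    [numerator 0, gcd > 1]

0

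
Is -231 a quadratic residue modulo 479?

no

Pull out -1: (-231/479) = (-1/479)·(231/479). Since 479 ≡ 3 (mod 4), (-1/479) = -1. Now have -(231/479).
Both 231 ≡ 3 and 479 ≡ 3 (mod 4), so reciprocity gives (231/479) = -(479/231). Reduce: 479 ≡ 17 (mod 231). Now have (17/231).
17 ≡ 1 (mod 4), so quadratic reciprocity gives (17/231) = (231/17). Reduce: 231 ≡ 10 (mod 17). Now have (10/17).
Factor out 2: 10 = 2·5. Since 17 ≡ 1 (mod 8), (2/17) = +1. Now have (5/17).
5 ≡ 1 (mod 4), so quadratic reciprocity gives (5/17) = (17/5). Reduce: 17 ≡ 2 (mod 5). Now have (2/5).
Factor out 2: 2 = 2. Since 5 ≡ 5 (mod 8), (2/5) = -1. Now have -(1/5).
(1/5) = 1. Collecting the sign factors: -1.
The Legendre symbol is -1, so x^2 ≡ -231 (mod 479) has no solution.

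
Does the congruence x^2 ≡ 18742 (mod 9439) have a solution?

Reduce the numerator: 18742 ≡ 9303 (mod 9439), so (18742|9439) = (9303|9439).
Both 9303 ≡ 3 and 9439 ≡ 3 (mod 4), so reciprocity gives (9303|9439) = -(9439|9303). Reduce: 9439 ≡ 136 (mod 9303). Now have -(136|9303).
Factor out 2: 136 = 2^3·17. Since 9303 ≡ 7 (mod 8), (2|9303) = +1, and (2|9303)^3 = +1. Now have -(17|9303).
17 ≡ 1 (mod 4), so quadratic reciprocity gives (17|9303) = (9303|17). Reduce: 9303 ≡ 4 (mod 17). Now have -(4|17).
Factor out 2: 4 = 2^2. Since 17 ≡ 1 (mod 8), (2|17) = +1, and (2|17)^2 = +1. Now have -(1|17).
(1|17) = 1. Collecting the sign factors: -1.
The Legendre symbol is -1, so x^2 ≡ 18742 (mod 9439) has no solution.

no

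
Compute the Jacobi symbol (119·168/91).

0

By multiplicativity, (119·168/91) = (119/91)·(168/91).
First factor (119/91):
(119/91)
  = (28/91)    [119 ≡ 28 mod 91]
  = (7/91)    [91 ≡ 3 mod 8 ⇒ (2/91)^2 = +1]
  = -(91/7)    [QR: both ≡ 3 mod 4, sign flips]
  = -(0/7)    [91 ≡ 0 mod 7]
  = 0    [numerator 0, gcd > 1]
Second factor (168/91):
(168/91)
  = (77/91)    [168 ≡ 77 mod 91]
  = (91/77)    [QR: 77 ≡ 1 mod 4, sign kept]
  = (14/77)    [91 ≡ 14 mod 77]
  = -(7/77)    [77 ≡ 5 mod 8 ⇒ (2/77) = -1]
  = -(77/7)    [QR: 77 ≡ 1 mod 4, sign kept]
  = -(0/7)    [77 ≡ 0 mod 7]
  = 0    [numerator 0, gcd > 1]
Product: (0)·(0) = 0.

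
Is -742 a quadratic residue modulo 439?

Pull out -1: (-742|439) = (-1|439)·(742|439). Since 439 ≡ 3 (mod 4), (-1|439) = -1. Now have -(742|439).
Reduce the numerator: 742 ≡ 303 (mod 439), so (742|439) = (303|439).
Both 303 ≡ 3 and 439 ≡ 3 (mod 4), so reciprocity gives (303|439) = -(439|303). Reduce: 439 ≡ 136 (mod 303). Now have (136|303).
Factor out 2: 136 = 2^3·17. Since 303 ≡ 7 (mod 8), (2|303) = +1, and (2|303)^3 = +1. Now have (17|303).
17 ≡ 1 (mod 4), so quadratic reciprocity gives (17|303) = (303|17). Reduce: 303 ≡ 14 (mod 17). Now have (14|17).
Factor out 2: 14 = 2·7. Since 17 ≡ 1 (mod 8), (2|17) = +1. Now have (7|17).
17 ≡ 1 (mod 4), so quadratic reciprocity gives (7|17) = (17|7). Reduce: 17 ≡ 3 (mod 7). Now have (3|7).
Both 3 ≡ 3 and 7 ≡ 3 (mod 4), so reciprocity gives (3|7) = -(7|3). Reduce: 7 ≡ 1 (mod 3). Now have -(1|3).
(1|3) = 1. Collecting the sign factors: -1.
The Legendre symbol is -1, so x^2 ≡ -742 (mod 439) has no solution.

no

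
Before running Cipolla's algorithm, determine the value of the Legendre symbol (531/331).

Reduce the numerator: 531 ≡ 200 (mod 331), so (531/331) = (200/331).
Factor out 2: 200 = 2^3·25. Since 331 ≡ 3 (mod 8), (2/331) = -1, and (2/331)^3 = -1. Now have -(25/331).
25 ≡ 1 (mod 4), so quadratic reciprocity gives (25/331) = (331/25). Reduce: 331 ≡ 6 (mod 25). Now have -(6/25).
Factor out 2: 6 = 2·3. Since 25 ≡ 1 (mod 8), (2/25) = +1. Now have -(3/25).
25 ≡ 1 (mod 4), so quadratic reciprocity gives (3/25) = (25/3). Reduce: 25 ≡ 1 (mod 3). Now have -(1/3).
(1/3) = 1. Collecting the sign factors: -1.

-1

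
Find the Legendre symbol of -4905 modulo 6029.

1

Reduce the numerator: -4905 ≡ 1124 (mod 6029), so (-4905 / 6029) = (1124 / 6029).
Factor out 2: 1124 = 2^2·281. Since 6029 ≡ 5 (mod 8), (2 / 6029) = -1, and (2 / 6029)^2 = +1. Now have (281 / 6029).
281 ≡ 1 (mod 4), so quadratic reciprocity gives (281 / 6029) = (6029 / 281). Reduce: 6029 ≡ 128 (mod 281). Now have (128 / 281).
Factor out 2: 128 = 2^7. Since 281 ≡ 1 (mod 8), (2 / 281) = +1, and (2 / 281)^7 = +1. Now have (1 / 281).
(1 / 281) = 1. Collecting the sign factors: 1.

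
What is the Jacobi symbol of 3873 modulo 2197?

1

Reduce the numerator: 3873 ≡ 1676 (mod 2197), so (3873 / 2197) = (1676 / 2197).
Factor out 2: 1676 = 2^2·419. Since 2197 ≡ 5 (mod 8), (2 / 2197) = -1, and (2 / 2197)^2 = +1. Now have (419 / 2197).
2197 ≡ 1 (mod 4), so quadratic reciprocity gives (419 / 2197) = (2197 / 419). Reduce: 2197 ≡ 102 (mod 419). Now have (102 / 419).
Factor out 2: 102 = 2·51. Since 419 ≡ 3 (mod 8), (2 / 419) = -1. Now have -(51 / 419).
Both 51 ≡ 3 and 419 ≡ 3 (mod 4), so reciprocity gives (51 / 419) = -(419 / 51). Reduce: 419 ≡ 11 (mod 51). Now have (11 / 51).
Both 11 ≡ 3 and 51 ≡ 3 (mod 4), so reciprocity gives (11 / 51) = -(51 / 11). Reduce: 51 ≡ 7 (mod 11). Now have -(7 / 11).
Both 7 ≡ 3 and 11 ≡ 3 (mod 4), so reciprocity gives (7 / 11) = -(11 / 7). Reduce: 11 ≡ 4 (mod 7). Now have (4 / 7).
Factor out 2: 4 = 2^2. Since 7 ≡ 7 (mod 8), (2 / 7) = +1, and (2 / 7)^2 = +1. Now have (1 / 7).
(1 / 7) = 1. Collecting the sign factors: 1.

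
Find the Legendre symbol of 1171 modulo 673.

1

(1171 / 673)
  = (498 / 673)    [1171 ≡ 498 mod 673]
  = (249 / 673)    [673 ≡ 1 mod 8 ⇒ (2 / 673) = +1]
  = (673 / 249)    [QR: 249 ≡ 1 mod 4, sign kept]
  = (175 / 249)    [673 ≡ 175 mod 249]
  = (249 / 175)    [QR: 249 ≡ 1 mod 4, sign kept]
  = (74 / 175)    [249 ≡ 74 mod 175]
  = (37 / 175)    [175 ≡ 7 mod 8 ⇒ (2 / 175) = +1]
  = (175 / 37)    [QR: 37 ≡ 1 mod 4, sign kept]
  = (27 / 37)    [175 ≡ 27 mod 37]
  = (37 / 27)    [QR: 37 ≡ 1 mod 4, sign kept]
  = (10 / 27)    [37 ≡ 10 mod 27]
  = -(5 / 27)    [27 ≡ 3 mod 8 ⇒ (2 / 27) = -1]
  = -(27 / 5)    [QR: 5 ≡ 1 mod 4, sign kept]
  = -(2 / 5)    [27 ≡ 2 mod 5]
  = (1 / 5)    [5 ≡ 5 mod 8 ⇒ (2 / 5) = -1]
  = 1    [(1 / 5) = 1]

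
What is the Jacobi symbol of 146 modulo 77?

-1

Reduce the numerator: 146 ≡ 69 (mod 77), so (146 / 77) = (69 / 77).
69 ≡ 1 (mod 4), so quadratic reciprocity gives (69 / 77) = (77 / 69). Reduce: 77 ≡ 8 (mod 69). Now have (8 / 69).
Factor out 2: 8 = 2^3. Since 69 ≡ 5 (mod 8), (2 / 69) = -1, and (2 / 69)^3 = -1. Now have -(1 / 69).
(1 / 69) = 1. Collecting the sign factors: -1.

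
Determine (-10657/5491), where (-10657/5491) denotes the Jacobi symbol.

-1

Reduce the numerator: -10657 ≡ 325 (mod 5491), so (-10657/5491) = (325/5491).
325 ≡ 1 (mod 4), so quadratic reciprocity gives (325/5491) = (5491/325). Reduce: 5491 ≡ 291 (mod 325). Now have (291/325).
325 ≡ 1 (mod 4), so quadratic reciprocity gives (291/325) = (325/291). Reduce: 325 ≡ 34 (mod 291). Now have (34/291).
Factor out 2: 34 = 2·17. Since 291 ≡ 3 (mod 8), (2/291) = -1. Now have -(17/291).
17 ≡ 1 (mod 4), so quadratic reciprocity gives (17/291) = (291/17). Reduce: 291 ≡ 2 (mod 17). Now have -(2/17).
Factor out 2: 2 = 2. Since 17 ≡ 1 (mod 8), (2/17) = +1. Now have -(1/17).
(1/17) = 1. Collecting the sign factors: -1.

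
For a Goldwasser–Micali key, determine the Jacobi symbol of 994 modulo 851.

1

Reduce the numerator: 994 ≡ 143 (mod 851), so (994/851) = (143/851).
Both 143 ≡ 3 and 851 ≡ 3 (mod 4), so reciprocity gives (143/851) = -(851/143). Reduce: 851 ≡ 136 (mod 143). Now have -(136/143).
Factor out 2: 136 = 2^3·17. Since 143 ≡ 7 (mod 8), (2/143) = +1, and (2/143)^3 = +1. Now have -(17/143).
17 ≡ 1 (mod 4), so quadratic reciprocity gives (17/143) = (143/17). Reduce: 143 ≡ 7 (mod 17). Now have -(7/17).
17 ≡ 1 (mod 4), so quadratic reciprocity gives (7/17) = (17/7). Reduce: 17 ≡ 3 (mod 7). Now have -(3/7).
Both 3 ≡ 3 and 7 ≡ 3 (mod 4), so reciprocity gives (3/7) = -(7/3). Reduce: 7 ≡ 1 (mod 3). Now have (1/3).
(1/3) = 1. Collecting the sign factors: 1.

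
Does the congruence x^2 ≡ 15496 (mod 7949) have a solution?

(15496/7949)
  = (7547/7949)    [15496 ≡ 7547 mod 7949]
  = (7949/7547)    [QR: 7949 ≡ 1 mod 4, sign kept]
  = (402/7547)    [7949 ≡ 402 mod 7547]
  = -(201/7547)    [7547 ≡ 3 mod 8 ⇒ (2/7547) = -1]
  = -(7547/201)    [QR: 201 ≡ 1 mod 4, sign kept]
  = -(110/201)    [7547 ≡ 110 mod 201]
  = -(55/201)    [201 ≡ 1 mod 8 ⇒ (2/201) = +1]
  = -(201/55)    [QR: 201 ≡ 1 mod 4, sign kept]
  = -(36/55)    [201 ≡ 36 mod 55]
  = -(9/55)    [55 ≡ 7 mod 8 ⇒ (2/55)^2 = +1]
  = -(55/9)    [QR: 9 ≡ 1 mod 4, sign kept]
  = -(1/9)    [55 ≡ 1 mod 9]
  = -1    [(1/9) = 1]
(15496/7949) = -1, and 7949 is prime, so 15496 is not a quadratic residue mod 7949.

no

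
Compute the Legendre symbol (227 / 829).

(227 / 829)
  = (829 / 227)    [QR: 829 ≡ 1 mod 4, sign kept]
  = (148 / 227)    [829 ≡ 148 mod 227]
  = (37 / 227)    [227 ≡ 3 mod 8 ⇒ (2 / 227)^2 = +1]
  = (227 / 37)    [QR: 37 ≡ 1 mod 4, sign kept]
  = (5 / 37)    [227 ≡ 5 mod 37]
  = (37 / 5)    [QR: 5 ≡ 1 mod 4, sign kept]
  = (2 / 5)    [37 ≡ 2 mod 5]
  = -(1 / 5)    [5 ≡ 5 mod 8 ⇒ (2 / 5) = -1]
  = -1    [(1 / 5) = 1]

-1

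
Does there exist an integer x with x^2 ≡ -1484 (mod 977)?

no

Pull out -1: (-1484/977) = (-1/977)·(1484/977). Since 977 ≡ 1 (mod 4), (-1/977) = +1. Now have (1484/977).
Reduce the numerator: 1484 ≡ 507 (mod 977), so (1484/977) = (507/977).
977 ≡ 1 (mod 4), so quadratic reciprocity gives (507/977) = (977/507). Reduce: 977 ≡ 470 (mod 507). Now have (470/507).
Factor out 2: 470 = 2·235. Since 507 ≡ 3 (mod 8), (2/507) = -1. Now have -(235/507).
Both 235 ≡ 3 and 507 ≡ 3 (mod 4), so reciprocity gives (235/507) = -(507/235). Reduce: 507 ≡ 37 (mod 235). Now have (37/235).
37 ≡ 1 (mod 4), so quadratic reciprocity gives (37/235) = (235/37). Reduce: 235 ≡ 13 (mod 37). Now have (13/37).
13 ≡ 1 (mod 4), so quadratic reciprocity gives (13/37) = (37/13). Reduce: 37 ≡ 11 (mod 13). Now have (11/13).
13 ≡ 1 (mod 4), so quadratic reciprocity gives (11/13) = (13/11). Reduce: 13 ≡ 2 (mod 11). Now have (2/11).
Factor out 2: 2 = 2. Since 11 ≡ 3 (mod 8), (2/11) = -1. Now have -(1/11).
(1/11) = 1. Collecting the sign factors: -1.
The Legendre symbol is -1, so x^2 ≡ -1484 (mod 977) has no solution.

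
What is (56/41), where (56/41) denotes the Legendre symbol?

Reduce the numerator: 56 ≡ 15 (mod 41), so (56/41) = (15/41).
41 ≡ 1 (mod 4), so quadratic reciprocity gives (15/41) = (41/15). Reduce: 41 ≡ 11 (mod 15). Now have (11/15).
Both 11 ≡ 3 and 15 ≡ 3 (mod 4), so reciprocity gives (11/15) = -(15/11). Reduce: 15 ≡ 4 (mod 11). Now have -(4/11).
Factor out 2: 4 = 2^2. Since 11 ≡ 3 (mod 8), (2/11) = -1, and (2/11)^2 = +1. Now have -(1/11).
(1/11) = 1. Collecting the sign factors: -1.

-1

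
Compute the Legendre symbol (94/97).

1

(94/97)
  = (47/97)    [97 ≡ 1 mod 8 ⇒ (2/97) = +1]
  = (97/47)    [QR: 97 ≡ 1 mod 4, sign kept]
  = (3/47)    [97 ≡ 3 mod 47]
  = -(47/3)    [QR: both ≡ 3 mod 4, sign flips]
  = -(2/3)    [47 ≡ 2 mod 3]
  = (1/3)    [3 ≡ 3 mod 8 ⇒ (2/3) = -1]
  = 1    [(1/3) = 1]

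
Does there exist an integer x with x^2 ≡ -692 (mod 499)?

Pull out -1: (-692/499) = (-1/499)·(692/499). Since 499 ≡ 3 (mod 4), (-1/499) = -1. Now have -(692/499).
Reduce the numerator: 692 ≡ 193 (mod 499), so (692/499) = (193/499).
193 ≡ 1 (mod 4), so quadratic reciprocity gives (193/499) = (499/193). Reduce: 499 ≡ 113 (mod 193). Now have -(113/193).
113 ≡ 1 (mod 4), so quadratic reciprocity gives (113/193) = (193/113). Reduce: 193 ≡ 80 (mod 113). Now have -(80/113).
Factor out 2: 80 = 2^4·5. Since 113 ≡ 1 (mod 8), (2/113) = +1, and (2/113)^4 = +1. Now have -(5/113).
5 ≡ 1 (mod 4), so quadratic reciprocity gives (5/113) = (113/5). Reduce: 113 ≡ 3 (mod 5). Now have -(3/5).
5 ≡ 1 (mod 4), so quadratic reciprocity gives (3/5) = (5/3). Reduce: 5 ≡ 2 (mod 3). Now have -(2/3).
Factor out 2: 2 = 2. Since 3 ≡ 3 (mod 8), (2/3) = -1. Now have (1/3).
(1/3) = 1. Collecting the sign factors: 1.
(-692/499) = 1, and 499 is prime, so -692 is a quadratic residue mod 499.

yes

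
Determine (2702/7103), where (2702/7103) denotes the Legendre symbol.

-1

(2702/7103)
  = (1351/7103)    [7103 ≡ 7 mod 8 ⇒ (2/7103) = +1]
  = -(7103/1351)    [QR: both ≡ 3 mod 4, sign flips]
  = -(348/1351)    [7103 ≡ 348 mod 1351]
  = -(87/1351)    [1351 ≡ 7 mod 8 ⇒ (2/1351)^2 = +1]
  = (1351/87)    [QR: both ≡ 3 mod 4, sign flips]
  = (46/87)    [1351 ≡ 46 mod 87]
  = (23/87)    [87 ≡ 7 mod 8 ⇒ (2/87) = +1]
  = -(87/23)    [QR: both ≡ 3 mod 4, sign flips]
  = -(18/23)    [87 ≡ 18 mod 23]
  = -(9/23)    [23 ≡ 7 mod 8 ⇒ (2/23) = +1]
  = -(23/9)    [QR: 9 ≡ 1 mod 4, sign kept]
  = -(5/9)    [23 ≡ 5 mod 9]
  = -(9/5)    [QR: 5 ≡ 1 mod 4, sign kept]
  = -(4/5)    [9 ≡ 4 mod 5]
  = -(1/5)    [5 ≡ 5 mod 8 ⇒ (2/5)^2 = +1]
  = -1    [(1/5) = 1]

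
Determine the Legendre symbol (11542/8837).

Reduce the numerator: 11542 ≡ 2705 (mod 8837), so (11542/8837) = (2705/8837).
2705 ≡ 1 (mod 4), so quadratic reciprocity gives (2705/8837) = (8837/2705). Reduce: 8837 ≡ 722 (mod 2705). Now have (722/2705).
Factor out 2: 722 = 2·361. Since 2705 ≡ 1 (mod 8), (2/2705) = +1. Now have (361/2705).
361 ≡ 1 (mod 4), so quadratic reciprocity gives (361/2705) = (2705/361). Reduce: 2705 ≡ 178 (mod 361). Now have (178/361).
Factor out 2: 178 = 2·89. Since 361 ≡ 1 (mod 8), (2/361) = +1. Now have (89/361).
89 ≡ 1 (mod 4), so quadratic reciprocity gives (89/361) = (361/89). Reduce: 361 ≡ 5 (mod 89). Now have (5/89).
5 ≡ 1 (mod 4), so quadratic reciprocity gives (5/89) = (89/5). Reduce: 89 ≡ 4 (mod 5). Now have (4/5).
Factor out 2: 4 = 2^2. Since 5 ≡ 5 (mod 8), (2/5) = -1, and (2/5)^2 = +1. Now have (1/5).
(1/5) = 1. Collecting the sign factors: 1.

1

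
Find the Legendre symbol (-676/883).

-1

(-676/883)
  = (207/883)    [-676 ≡ 207 mod 883]
  = -(883/207)    [QR: both ≡ 3 mod 4, sign flips]
  = -(55/207)    [883 ≡ 55 mod 207]
  = (207/55)    [QR: both ≡ 3 mod 4, sign flips]
  = (42/55)    [207 ≡ 42 mod 55]
  = (21/55)    [55 ≡ 7 mod 8 ⇒ (2/55) = +1]
  = (55/21)    [QR: 21 ≡ 1 mod 4, sign kept]
  = (13/21)    [55 ≡ 13 mod 21]
  = (21/13)    [QR: 13 ≡ 1 mod 4, sign kept]
  = (8/13)    [21 ≡ 8 mod 13]
  = -(1/13)    [13 ≡ 5 mod 8 ⇒ (2/13)^3 = -1]
  = -1    [(1/13) = 1]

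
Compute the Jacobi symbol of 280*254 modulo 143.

By multiplicativity, (280·254|143) = (280|143)·(254|143).
First factor (280|143):
(280|143)
  = (137|143)    [280 ≡ 137 mod 143]
  = (143|137)    [QR: 137 ≡ 1 mod 4, sign kept]
  = (6|137)    [143 ≡ 6 mod 137]
  = (3|137)    [137 ≡ 1 mod 8 ⇒ (2|137) = +1]
  = (137|3)    [QR: 137 ≡ 1 mod 4, sign kept]
  = (2|3)    [137 ≡ 2 mod 3]
  = -(1|3)    [3 ≡ 3 mod 8 ⇒ (2|3) = -1]
  = -1    [(1|3) = 1]
Second factor (254|143):
(254|143)
  = (111|143)    [254 ≡ 111 mod 143]
  = -(143|111)    [QR: both ≡ 3 mod 4, sign flips]
  = -(32|111)    [143 ≡ 32 mod 111]
  = -(1|111)    [111 ≡ 7 mod 8 ⇒ (2|111)^5 = +1]
  = -1    [(1|111) = 1]
Product: (-1)·(-1) = 1.

1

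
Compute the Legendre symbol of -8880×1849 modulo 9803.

By multiplicativity, (-8880·1849/9803) = (-8880/9803)·(1849/9803).
First factor (-8880/9803):
Reduce the numerator: -8880 ≡ 923 (mod 9803), so (-8880/9803) = (923/9803).
Both 923 ≡ 3 and 9803 ≡ 3 (mod 4), so reciprocity gives (923/9803) = -(9803/923). Reduce: 9803 ≡ 573 (mod 923). Now have -(573/923).
573 ≡ 1 (mod 4), so quadratic reciprocity gives (573/923) = (923/573). Reduce: 923 ≡ 350 (mod 573). Now have -(350/573).
Factor out 2: 350 = 2·175. Since 573 ≡ 5 (mod 8), (2/573) = -1. Now have (175/573).
573 ≡ 1 (mod 4), so quadratic reciprocity gives (175/573) = (573/175). Reduce: 573 ≡ 48 (mod 175). Now have (48/175).
Factor out 2: 48 = 2^4·3. Since 175 ≡ 7 (mod 8), (2/175) = +1, and (2/175)^4 = +1. Now have (3/175).
Both 3 ≡ 3 and 175 ≡ 3 (mod 4), so reciprocity gives (3/175) = -(175/3). Reduce: 175 ≡ 1 (mod 3). Now have -(1/3).
(1/3) = 1. Collecting the sign factors: -1.
Second factor (1849/9803):
1849 ≡ 1 (mod 4), so quadratic reciprocity gives (1849/9803) = (9803/1849). Reduce: 9803 ≡ 558 (mod 1849). Now have (558/1849).
Factor out 2: 558 = 2·279. Since 1849 ≡ 1 (mod 8), (2/1849) = +1. Now have (279/1849).
1849 ≡ 1 (mod 4), so quadratic reciprocity gives (279/1849) = (1849/279). Reduce: 1849 ≡ 175 (mod 279). Now have (175/279).
Both 175 ≡ 3 and 279 ≡ 3 (mod 4), so reciprocity gives (175/279) = -(279/175). Reduce: 279 ≡ 104 (mod 175). Now have -(104/175).
Factor out 2: 104 = 2^3·13. Since 175 ≡ 7 (mod 8), (2/175) = +1, and (2/175)^3 = +1. Now have -(13/175).
13 ≡ 1 (mod 4), so quadratic reciprocity gives (13/175) = (175/13). Reduce: 175 ≡ 6 (mod 13). Now have -(6/13).
Factor out 2: 6 = 2·3. Since 13 ≡ 5 (mod 8), (2/13) = -1. Now have (3/13).
13 ≡ 1 (mod 4), so quadratic reciprocity gives (3/13) = (13/3). Reduce: 13 ≡ 1 (mod 3). Now have (1/3).
(1/3) = 1. Collecting the sign factors: 1.
Product: (-1)·(1) = -1.

-1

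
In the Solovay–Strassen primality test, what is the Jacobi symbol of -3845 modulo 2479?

-1

(-3845|2479)
  = -(3845|2479)    [2479 ≡ 3 mod 4 ⇒ (-1|2479) = -1]
  = -(1366|2479)    [3845 ≡ 1366 mod 2479]
  = -(683|2479)    [2479 ≡ 7 mod 8 ⇒ (2|2479) = +1]
  = (2479|683)    [QR: both ≡ 3 mod 4, sign flips]
  = (430|683)    [2479 ≡ 430 mod 683]
  = -(215|683)    [683 ≡ 3 mod 8 ⇒ (2|683) = -1]
  = (683|215)    [QR: both ≡ 3 mod 4, sign flips]
  = (38|215)    [683 ≡ 38 mod 215]
  = (19|215)    [215 ≡ 7 mod 8 ⇒ (2|215) = +1]
  = -(215|19)    [QR: both ≡ 3 mod 4, sign flips]
  = -(6|19)    [215 ≡ 6 mod 19]
  = (3|19)    [19 ≡ 3 mod 8 ⇒ (2|19) = -1]
  = -(19|3)    [QR: both ≡ 3 mod 4, sign flips]
  = -(1|3)    [19 ≡ 1 mod 3]
  = -1    [(1|3) = 1]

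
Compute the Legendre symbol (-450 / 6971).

1

Reduce the numerator: -450 ≡ 6521 (mod 6971), so (-450 / 6971) = (6521 / 6971).
6521 ≡ 1 (mod 4), so quadratic reciprocity gives (6521 / 6971) = (6971 / 6521). Reduce: 6971 ≡ 450 (mod 6521). Now have (450 / 6521).
Factor out 2: 450 = 2·225. Since 6521 ≡ 1 (mod 8), (2 / 6521) = +1. Now have (225 / 6521).
225 ≡ 1 (mod 4), so quadratic reciprocity gives (225 / 6521) = (6521 / 225). Reduce: 6521 ≡ 221 (mod 225). Now have (221 / 225).
221 ≡ 1 (mod 4), so quadratic reciprocity gives (221 / 225) = (225 / 221). Reduce: 225 ≡ 4 (mod 221). Now have (4 / 221).
Factor out 2: 4 = 2^2. Since 221 ≡ 5 (mod 8), (2 / 221) = -1, and (2 / 221)^2 = +1. Now have (1 / 221).
(1 / 221) = 1. Collecting the sign factors: 1.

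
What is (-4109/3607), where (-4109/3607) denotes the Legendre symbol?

Reduce the numerator: -4109 ≡ 3105 (mod 3607), so (-4109/3607) = (3105/3607).
3105 ≡ 1 (mod 4), so quadratic reciprocity gives (3105/3607) = (3607/3105). Reduce: 3607 ≡ 502 (mod 3105). Now have (502/3105).
Factor out 2: 502 = 2·251. Since 3105 ≡ 1 (mod 8), (2/3105) = +1. Now have (251/3105).
3105 ≡ 1 (mod 4), so quadratic reciprocity gives (251/3105) = (3105/251). Reduce: 3105 ≡ 93 (mod 251). Now have (93/251).
93 ≡ 1 (mod 4), so quadratic reciprocity gives (93/251) = (251/93). Reduce: 251 ≡ 65 (mod 93). Now have (65/93).
65 ≡ 1 (mod 4), so quadratic reciprocity gives (65/93) = (93/65). Reduce: 93 ≡ 28 (mod 65). Now have (28/65).
Factor out 2: 28 = 2^2·7. Since 65 ≡ 1 (mod 8), (2/65) = +1, and (2/65)^2 = +1. Now have (7/65).
65 ≡ 1 (mod 4), so quadratic reciprocity gives (7/65) = (65/7). Reduce: 65 ≡ 2 (mod 7). Now have (2/7).
Factor out 2: 2 = 2. Since 7 ≡ 7 (mod 8), (2/7) = +1. Now have (1/7).
(1/7) = 1. Collecting the sign factors: 1.

1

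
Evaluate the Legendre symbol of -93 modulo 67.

(-93/67)
  = -(93/67)    [67 ≡ 3 mod 4 ⇒ (-1/67) = -1]
  = -(26/67)    [93 ≡ 26 mod 67]
  = (13/67)    [67 ≡ 3 mod 8 ⇒ (2/67) = -1]
  = (67/13)    [QR: 13 ≡ 1 mod 4, sign kept]
  = (2/13)    [67 ≡ 2 mod 13]
  = -(1/13)    [13 ≡ 5 mod 8 ⇒ (2/13) = -1]
  = -1    [(1/13) = 1]

-1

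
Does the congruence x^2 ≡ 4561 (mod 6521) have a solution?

yes

4561 ≡ 1 (mod 4), so quadratic reciprocity gives (4561|6521) = (6521|4561). Reduce: 6521 ≡ 1960 (mod 4561). Now have (1960|4561).
Factor out 2: 1960 = 2^3·245. Since 4561 ≡ 1 (mod 8), (2|4561) = +1, and (2|4561)^3 = +1. Now have (245|4561).
245 ≡ 1 (mod 4), so quadratic reciprocity gives (245|4561) = (4561|245). Reduce: 4561 ≡ 151 (mod 245). Now have (151|245).
245 ≡ 1 (mod 4), so quadratic reciprocity gives (151|245) = (245|151). Reduce: 245 ≡ 94 (mod 151). Now have (94|151).
Factor out 2: 94 = 2·47. Since 151 ≡ 7 (mod 8), (2|151) = +1. Now have (47|151).
Both 47 ≡ 3 and 151 ≡ 3 (mod 4), so reciprocity gives (47|151) = -(151|47). Reduce: 151 ≡ 10 (mod 47). Now have -(10|47).
Factor out 2: 10 = 2·5. Since 47 ≡ 7 (mod 8), (2|47) = +1. Now have -(5|47).
5 ≡ 1 (mod 4), so quadratic reciprocity gives (5|47) = (47|5). Reduce: 47 ≡ 2 (mod 5). Now have -(2|5).
Factor out 2: 2 = 2. Since 5 ≡ 5 (mod 8), (2|5) = -1. Now have (1|5).
(1|5) = 1. Collecting the sign factors: 1.
The Legendre symbol is 1, so x^2 ≡ 4561 (mod 6521) has solution.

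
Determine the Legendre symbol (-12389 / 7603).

-1

Reduce the numerator: -12389 ≡ 2817 (mod 7603), so (-12389 / 7603) = (2817 / 7603).
2817 ≡ 1 (mod 4), so quadratic reciprocity gives (2817 / 7603) = (7603 / 2817). Reduce: 7603 ≡ 1969 (mod 2817). Now have (1969 / 2817).
1969 ≡ 1 (mod 4), so quadratic reciprocity gives (1969 / 2817) = (2817 / 1969). Reduce: 2817 ≡ 848 (mod 1969). Now have (848 / 1969).
Factor out 2: 848 = 2^4·53. Since 1969 ≡ 1 (mod 8), (2 / 1969) = +1, and (2 / 1969)^4 = +1. Now have (53 / 1969).
53 ≡ 1 (mod 4), so quadratic reciprocity gives (53 / 1969) = (1969 / 53). Reduce: 1969 ≡ 8 (mod 53). Now have (8 / 53).
Factor out 2: 8 = 2^3. Since 53 ≡ 5 (mod 8), (2 / 53) = -1, and (2 / 53)^3 = -1. Now have -(1 / 53).
(1 / 53) = 1. Collecting the sign factors: -1.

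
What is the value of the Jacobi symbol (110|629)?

Factor out 2: 110 = 2·55. Since 629 ≡ 5 (mod 8), (2|629) = -1. Now have -(55|629).
629 ≡ 1 (mod 4), so quadratic reciprocity gives (55|629) = (629|55). Reduce: 629 ≡ 24 (mod 55). Now have -(24|55).
Factor out 2: 24 = 2^3·3. Since 55 ≡ 7 (mod 8), (2|55) = +1, and (2|55)^3 = +1. Now have -(3|55).
Both 3 ≡ 3 and 55 ≡ 3 (mod 4), so reciprocity gives (3|55) = -(55|3). Reduce: 55 ≡ 1 (mod 3). Now have (1|3).
(1|3) = 1. Collecting the sign factors: 1.

1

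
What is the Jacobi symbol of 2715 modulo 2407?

-1

(2715|2407)
  = (308|2407)    [2715 ≡ 308 mod 2407]
  = (77|2407)    [2407 ≡ 7 mod 8 ⇒ (2|2407)^2 = +1]
  = (2407|77)    [QR: 77 ≡ 1 mod 4, sign kept]
  = (20|77)    [2407 ≡ 20 mod 77]
  = (5|77)    [77 ≡ 5 mod 8 ⇒ (2|77)^2 = +1]
  = (77|5)    [QR: 5 ≡ 1 mod 4, sign kept]
  = (2|5)    [77 ≡ 2 mod 5]
  = -(1|5)    [5 ≡ 5 mod 8 ⇒ (2|5) = -1]
  = -1    [(1|5) = 1]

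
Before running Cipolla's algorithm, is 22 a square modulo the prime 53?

no

(22/53)
  = -(11/53)    [53 ≡ 5 mod 8 ⇒ (2/53) = -1]
  = -(53/11)    [QR: 53 ≡ 1 mod 4, sign kept]
  = -(9/11)    [53 ≡ 9 mod 11]
  = -(11/9)    [QR: 9 ≡ 1 mod 4, sign kept]
  = -(2/9)    [11 ≡ 2 mod 9]
  = -(1/9)    [9 ≡ 1 mod 8 ⇒ (2/9) = +1]
  = -1    [(1/9) = 1]
The Legendre symbol is -1, so x^2 ≡ 22 (mod 53) has no solution.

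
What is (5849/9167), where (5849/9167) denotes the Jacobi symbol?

(5849/9167)
  = (9167/5849)    [QR: 5849 ≡ 1 mod 4, sign kept]
  = (3318/5849)    [9167 ≡ 3318 mod 5849]
  = (1659/5849)    [5849 ≡ 1 mod 8 ⇒ (2/5849) = +1]
  = (5849/1659)    [QR: 5849 ≡ 1 mod 4, sign kept]
  = (872/1659)    [5849 ≡ 872 mod 1659]
  = -(109/1659)    [1659 ≡ 3 mod 8 ⇒ (2/1659)^3 = -1]
  = -(1659/109)    [QR: 109 ≡ 1 mod 4, sign kept]
  = -(24/109)    [1659 ≡ 24 mod 109]
  = (3/109)    [109 ≡ 5 mod 8 ⇒ (2/109)^3 = -1]
  = (109/3)    [QR: 109 ≡ 1 mod 4, sign kept]
  = (1/3)    [109 ≡ 1 mod 3]
  = 1    [(1/3) = 1]

1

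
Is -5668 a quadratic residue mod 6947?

Pull out -1: (-5668/6947) = (-1/6947)·(5668/6947). Since 6947 ≡ 3 (mod 4), (-1/6947) = -1. Now have -(5668/6947).
Factor out 2: 5668 = 2^2·1417. Since 6947 ≡ 3 (mod 8), (2/6947) = -1, and (2/6947)^2 = +1. Now have -(1417/6947).
1417 ≡ 1 (mod 4), so quadratic reciprocity gives (1417/6947) = (6947/1417). Reduce: 6947 ≡ 1279 (mod 1417). Now have -(1279/1417).
1417 ≡ 1 (mod 4), so quadratic reciprocity gives (1279/1417) = (1417/1279). Reduce: 1417 ≡ 138 (mod 1279). Now have -(138/1279).
Factor out 2: 138 = 2·69. Since 1279 ≡ 7 (mod 8), (2/1279) = +1. Now have -(69/1279).
69 ≡ 1 (mod 4), so quadratic reciprocity gives (69/1279) = (1279/69). Reduce: 1279 ≡ 37 (mod 69). Now have -(37/69).
37 ≡ 1 (mod 4), so quadratic reciprocity gives (37/69) = (69/37). Reduce: 69 ≡ 32 (mod 37). Now have -(32/37).
Factor out 2: 32 = 2^5. Since 37 ≡ 5 (mod 8), (2/37) = -1, and (2/37)^5 = -1. Now have (1/37).
(1/37) = 1. Collecting the sign factors: 1.
The Legendre symbol is 1, so x^2 ≡ -5668 (mod 6947) has solution.

yes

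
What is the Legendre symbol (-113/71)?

(-113/71)
  = -(113/71)    [71 ≡ 3 mod 4 ⇒ (-1/71) = -1]
  = -(42/71)    [113 ≡ 42 mod 71]
  = -(21/71)    [71 ≡ 7 mod 8 ⇒ (2/71) = +1]
  = -(71/21)    [QR: 21 ≡ 1 mod 4, sign kept]
  = -(8/21)    [71 ≡ 8 mod 21]
  = (1/21)    [21 ≡ 5 mod 8 ⇒ (2/21)^3 = -1]
  = 1    [(1/21) = 1]

1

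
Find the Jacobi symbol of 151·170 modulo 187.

0

By multiplicativity, (151·170 / 187) = (151 / 187)·(170 / 187).
First factor (151 / 187):
(151 / 187)
  = -(187 / 151)    [QR: both ≡ 3 mod 4, sign flips]
  = -(36 / 151)    [187 ≡ 36 mod 151]
  = -(9 / 151)    [151 ≡ 7 mod 8 ⇒ (2 / 151)^2 = +1]
  = -(151 / 9)    [QR: 9 ≡ 1 mod 4, sign kept]
  = -(7 / 9)    [151 ≡ 7 mod 9]
  = -(9 / 7)    [QR: 9 ≡ 1 mod 4, sign kept]
  = -(2 / 7)    [9 ≡ 2 mod 7]
  = -(1 / 7)    [7 ≡ 7 mod 8 ⇒ (2 / 7) = +1]
  = -1    [(1 / 7) = 1]
Second factor (170 / 187):
(170 / 187)
  = -(85 / 187)    [187 ≡ 3 mod 8 ⇒ (2 / 187) = -1]
  = -(187 / 85)    [QR: 85 ≡ 1 mod 4, sign kept]
  = -(17 / 85)    [187 ≡ 17 mod 85]
  = -(85 / 17)    [QR: 17 ≡ 1 mod 4, sign kept]
  = -(0 / 17)    [85 ≡ 0 mod 17]
  = 0    [numerator 0, gcd > 1]
Product: (-1)·(0) = 0.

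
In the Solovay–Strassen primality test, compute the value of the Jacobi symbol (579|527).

Reduce the numerator: 579 ≡ 52 (mod 527), so (579|527) = (52|527).
Factor out 2: 52 = 2^2·13. Since 527 ≡ 7 (mod 8), (2|527) = +1, and (2|527)^2 = +1. Now have (13|527).
13 ≡ 1 (mod 4), so quadratic reciprocity gives (13|527) = (527|13). Reduce: 527 ≡ 7 (mod 13). Now have (7|13).
13 ≡ 1 (mod 4), so quadratic reciprocity gives (7|13) = (13|7). Reduce: 13 ≡ 6 (mod 7). Now have (6|7).
Factor out 2: 6 = 2·3. Since 7 ≡ 7 (mod 8), (2|7) = +1. Now have (3|7).
Both 3 ≡ 3 and 7 ≡ 3 (mod 4), so reciprocity gives (3|7) = -(7|3). Reduce: 7 ≡ 1 (mod 3). Now have -(1|3).
(1|3) = 1. Collecting the sign factors: -1.

-1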